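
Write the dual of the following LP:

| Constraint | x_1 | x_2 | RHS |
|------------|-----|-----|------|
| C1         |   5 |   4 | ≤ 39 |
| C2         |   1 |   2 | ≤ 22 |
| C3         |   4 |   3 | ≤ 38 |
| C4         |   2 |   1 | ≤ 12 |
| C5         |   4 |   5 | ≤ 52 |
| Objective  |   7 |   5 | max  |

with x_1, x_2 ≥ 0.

Primal max cᵀx s.t. Ax ≤ b, x ≥ 0  →  Dual min bᵀy s.t. Aᵀy ≥ c, y ≥ 0.

Minimize: z = 39y1 + 22y2 + 38y3 + 12y4 + 52y5

Subject to:
  5y1 + y2 + 4y3 + 2y4 + 4y5 ≥ 7
  4y1 + 2y2 + 3y3 + y4 + 5y5 ≥ 5
  y1, y2, y3, y4, y5 ≥ 0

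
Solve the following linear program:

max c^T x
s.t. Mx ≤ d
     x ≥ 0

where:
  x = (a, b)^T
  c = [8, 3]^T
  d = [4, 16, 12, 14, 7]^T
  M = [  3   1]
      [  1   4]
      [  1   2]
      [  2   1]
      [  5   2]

Evaluate the objective at each vertex of the feasible region:
  z(0, 0) = 0
  z(1.333, 0) = 10.67
  z(1, 1) = 11  ←
  z(0, 3.5) = 10.5
The maximum is at a = 1, b = 1.

a = 1, b = 1, z = 11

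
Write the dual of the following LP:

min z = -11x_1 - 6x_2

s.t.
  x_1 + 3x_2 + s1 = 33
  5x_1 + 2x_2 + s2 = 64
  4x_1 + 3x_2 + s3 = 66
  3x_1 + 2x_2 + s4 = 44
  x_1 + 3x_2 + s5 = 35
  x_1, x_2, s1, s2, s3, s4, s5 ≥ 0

Primal min cᵀx s.t. Ax ≤ b, x ≥ 0  →  Dual max −bᵀy s.t. Aᵀy ≥ −c, y ≥ 0.

Maximize: z = -33y1 - 64y2 - 66y3 - 44y4 - 35y5

Subject to:
  y1 + 5y2 + 4y3 + 3y4 + y5 ≥ 11
  3y1 + 2y2 + 3y3 + 2y4 + 3y5 ≥ 6
  y1, y2, y3, y4, y5 ≥ 0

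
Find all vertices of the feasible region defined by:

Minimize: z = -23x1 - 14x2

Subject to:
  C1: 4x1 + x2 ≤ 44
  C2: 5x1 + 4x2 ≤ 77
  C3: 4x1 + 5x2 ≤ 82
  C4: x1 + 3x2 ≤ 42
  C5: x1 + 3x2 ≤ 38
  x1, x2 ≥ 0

(0, 0), (11, 0), (9, 8), (7.182, 10.27), (0, 12.67)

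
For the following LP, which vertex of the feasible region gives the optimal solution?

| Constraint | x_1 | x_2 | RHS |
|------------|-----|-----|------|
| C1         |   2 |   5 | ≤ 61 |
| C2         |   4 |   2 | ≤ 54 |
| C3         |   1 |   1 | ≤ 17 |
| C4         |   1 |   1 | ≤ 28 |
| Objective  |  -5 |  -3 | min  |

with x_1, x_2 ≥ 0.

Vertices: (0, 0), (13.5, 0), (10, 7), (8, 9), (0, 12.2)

Evaluate the objective at each vertex of the feasible region:
  z(0, 0) = 0
  z(13.5, 0) = -67.5
  z(10, 7) = -71  ←
  z(8, 9) = -67
  z(0, 12.2) = -36.6
The minimum is at x_1 = 10, x_2 = 7.

(10, 7)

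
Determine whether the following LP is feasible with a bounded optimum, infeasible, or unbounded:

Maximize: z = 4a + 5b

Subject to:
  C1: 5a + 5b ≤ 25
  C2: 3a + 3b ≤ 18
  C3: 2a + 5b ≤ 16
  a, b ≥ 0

Feasible with a bounded optimal solution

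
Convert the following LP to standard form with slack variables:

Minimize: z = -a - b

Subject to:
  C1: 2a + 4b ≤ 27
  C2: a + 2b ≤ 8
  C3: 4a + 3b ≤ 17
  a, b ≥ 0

min z = -a - b

s.t.
  2a + 4b + s1 = 27
  a + 2b + s2 = 8
  4a + 3b + s3 = 17
  a, b, s1, s2, s3 ≥ 0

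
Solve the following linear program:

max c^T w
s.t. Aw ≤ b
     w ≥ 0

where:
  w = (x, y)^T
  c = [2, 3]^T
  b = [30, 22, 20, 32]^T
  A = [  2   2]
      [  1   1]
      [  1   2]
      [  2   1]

Evaluate the objective at each vertex of the feasible region:
  z(0, 0) = 0
  z(15, 0) = 30
  z(10, 5) = 35  ←
  z(0, 10) = 30
The maximum is at x = 10, y = 5.

x = 10, y = 5, z = 35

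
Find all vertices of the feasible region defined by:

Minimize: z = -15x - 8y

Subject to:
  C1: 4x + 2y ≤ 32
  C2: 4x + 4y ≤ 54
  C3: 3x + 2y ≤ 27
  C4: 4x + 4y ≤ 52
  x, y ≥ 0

(0, 0), (8, 0), (5, 6), (1, 12), (0, 13)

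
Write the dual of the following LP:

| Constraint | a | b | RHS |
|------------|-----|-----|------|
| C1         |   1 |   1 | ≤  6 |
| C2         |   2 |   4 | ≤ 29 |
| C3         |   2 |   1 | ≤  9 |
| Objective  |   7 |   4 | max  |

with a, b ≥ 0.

Primal max cᵀx s.t. Ax ≤ b, x ≥ 0  →  Dual min bᵀy s.t. Aᵀy ≥ c, y ≥ 0.

Minimize: z = 6y1 + 29y2 + 9y3

Subject to:
  y1 + 2y2 + 2y3 ≥ 7
  y1 + 4y2 + y3 ≥ 4
  y1, y2, y3 ≥ 0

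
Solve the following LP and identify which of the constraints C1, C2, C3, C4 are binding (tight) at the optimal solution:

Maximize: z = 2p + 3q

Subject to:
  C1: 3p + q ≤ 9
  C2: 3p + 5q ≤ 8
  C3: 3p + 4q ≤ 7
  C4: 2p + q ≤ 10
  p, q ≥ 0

At p = 1, q = 1, compute slack b - a·x for each constraint:
  C1: 9 − 4 = 5  (slack)
  C2: 8 − 8 = 0  (binding)
  C3: 7 − 7 = 0  (binding)
  C4: 10 − 3 = 7  (slack)

Optimal: p = 1, q = 1
Binding: C2, C3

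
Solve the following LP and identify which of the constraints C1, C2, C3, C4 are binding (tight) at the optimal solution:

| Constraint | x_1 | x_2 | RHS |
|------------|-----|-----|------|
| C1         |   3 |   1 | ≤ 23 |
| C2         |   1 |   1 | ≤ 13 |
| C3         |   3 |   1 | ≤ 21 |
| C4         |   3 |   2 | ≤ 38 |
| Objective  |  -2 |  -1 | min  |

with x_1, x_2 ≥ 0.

At x_1 = 4, x_2 = 9, compute slack b - a·x for each constraint:
  C1: 23 − 21 = 2  (slack)
  C2: 13 − 13 = 0  (binding)
  C3: 21 − 21 = 0  (binding)
  C4: 38 − 30 = 8  (slack)

Optimal: x_1 = 4, x_2 = 9
Binding: C2, C3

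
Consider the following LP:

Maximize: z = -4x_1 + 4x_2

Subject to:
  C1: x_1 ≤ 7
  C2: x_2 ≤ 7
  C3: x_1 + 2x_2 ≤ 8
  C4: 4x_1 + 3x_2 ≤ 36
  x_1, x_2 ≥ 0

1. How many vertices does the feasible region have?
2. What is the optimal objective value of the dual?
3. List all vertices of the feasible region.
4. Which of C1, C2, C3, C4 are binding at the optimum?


1. 4
2. 16
3. (0, 0), (7, 0), (7, 0.5), (0, 4)
4. C3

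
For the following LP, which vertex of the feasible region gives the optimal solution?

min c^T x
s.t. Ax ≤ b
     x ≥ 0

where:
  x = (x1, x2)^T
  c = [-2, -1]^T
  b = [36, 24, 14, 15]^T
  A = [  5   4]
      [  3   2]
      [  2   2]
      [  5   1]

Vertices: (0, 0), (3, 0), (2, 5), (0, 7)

Evaluate the objective at each vertex of the feasible region:
  z(0, 0) = 0
  z(3, 0) = -6
  z(2, 5) = -9  ←
  z(0, 7) = -7
The minimum is at x1 = 2, x2 = 5.

(2, 5)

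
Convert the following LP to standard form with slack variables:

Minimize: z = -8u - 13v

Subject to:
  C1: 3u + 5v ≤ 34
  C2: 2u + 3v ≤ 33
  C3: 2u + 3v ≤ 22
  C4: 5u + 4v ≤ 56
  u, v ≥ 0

min z = -8u - 13v

s.t.
  3u + 5v + s1 = 34
  2u + 3v + s2 = 33
  2u + 3v + s3 = 22
  5u + 4v + s4 = 56
  u, v, s1, s2, s3, s4 ≥ 0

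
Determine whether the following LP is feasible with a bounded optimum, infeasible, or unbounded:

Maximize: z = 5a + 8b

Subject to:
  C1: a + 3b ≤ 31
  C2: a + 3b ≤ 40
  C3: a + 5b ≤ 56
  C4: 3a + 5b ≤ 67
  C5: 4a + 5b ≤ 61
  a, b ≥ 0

Feasible with a bounded optimal solution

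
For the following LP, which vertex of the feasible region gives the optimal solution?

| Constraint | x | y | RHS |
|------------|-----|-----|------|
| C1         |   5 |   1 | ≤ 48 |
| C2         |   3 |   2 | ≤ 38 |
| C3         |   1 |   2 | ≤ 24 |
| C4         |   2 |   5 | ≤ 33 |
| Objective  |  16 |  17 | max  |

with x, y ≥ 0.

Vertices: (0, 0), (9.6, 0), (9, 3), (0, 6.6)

Evaluate the objective at each vertex of the feasible region:
  z(0, 0) = 0
  z(9.6, 0) = 153.6
  z(9, 3) = 195  ←
  z(0, 6.6) = 112.2
The maximum is at x = 9, y = 3.

(9, 3)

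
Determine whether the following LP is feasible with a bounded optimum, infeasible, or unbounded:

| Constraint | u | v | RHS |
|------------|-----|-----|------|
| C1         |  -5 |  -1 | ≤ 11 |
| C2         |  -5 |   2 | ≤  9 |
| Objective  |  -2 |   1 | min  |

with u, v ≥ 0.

Unbounded (objective can decrease without bound)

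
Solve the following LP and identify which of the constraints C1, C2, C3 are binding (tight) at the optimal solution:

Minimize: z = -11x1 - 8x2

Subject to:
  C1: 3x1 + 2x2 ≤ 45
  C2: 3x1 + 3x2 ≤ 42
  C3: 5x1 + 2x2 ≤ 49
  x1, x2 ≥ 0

At x1 = 7, x2 = 7, compute slack b - a·x for each constraint:
  C1: 45 − 35 = 10  (slack)
  C2: 42 − 42 = 0  (binding)
  C3: 49 − 49 = 0  (binding)

Optimal: x1 = 7, x2 = 7
Binding: C2, C3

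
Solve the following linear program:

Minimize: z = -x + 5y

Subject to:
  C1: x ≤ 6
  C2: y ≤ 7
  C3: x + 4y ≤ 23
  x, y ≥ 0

Evaluate the objective at each vertex of the feasible region:
  z(0, 0) = 0
  z(6, 0) = -6  ←
  z(6, 4.25) = 15.25
  z(0, 5.75) = 28.75
The minimum is at x = 6, y = 0.

x = 6, y = 0, z = -6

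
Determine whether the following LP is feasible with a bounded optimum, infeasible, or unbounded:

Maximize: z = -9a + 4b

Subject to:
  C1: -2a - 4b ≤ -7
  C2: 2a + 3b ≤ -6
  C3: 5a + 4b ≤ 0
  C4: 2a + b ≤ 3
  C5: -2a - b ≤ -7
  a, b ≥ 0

Infeasible (no feasible solution exists)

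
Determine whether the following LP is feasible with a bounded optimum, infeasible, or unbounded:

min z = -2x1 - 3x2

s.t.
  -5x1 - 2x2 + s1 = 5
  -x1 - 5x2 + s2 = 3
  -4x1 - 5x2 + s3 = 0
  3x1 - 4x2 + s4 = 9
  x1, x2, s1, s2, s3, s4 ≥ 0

Unbounded (objective can decrease without bound)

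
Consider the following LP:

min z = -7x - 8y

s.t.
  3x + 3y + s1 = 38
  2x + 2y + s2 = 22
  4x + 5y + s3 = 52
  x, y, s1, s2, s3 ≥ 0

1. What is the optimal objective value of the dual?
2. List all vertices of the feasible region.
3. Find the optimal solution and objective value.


1. -85
2. (0, 0), (11, 0), (3, 8), (0, 10.4)
3. x = 3, y = 8, z = -85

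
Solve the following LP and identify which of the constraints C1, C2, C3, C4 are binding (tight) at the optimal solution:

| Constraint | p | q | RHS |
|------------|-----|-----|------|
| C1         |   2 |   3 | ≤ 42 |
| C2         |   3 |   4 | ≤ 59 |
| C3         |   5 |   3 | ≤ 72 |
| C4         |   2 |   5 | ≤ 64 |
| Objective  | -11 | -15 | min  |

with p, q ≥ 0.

At p = 9, q = 8, compute slack b - a·x for each constraint:
  C1: 42 − 42 = 0  (binding)
  C2: 59 − 59 = 0  (binding)
  C3: 72 − 69 = 3  (slack)
  C4: 64 − 58 = 6  (slack)

Optimal: p = 9, q = 8
Binding: C1, C2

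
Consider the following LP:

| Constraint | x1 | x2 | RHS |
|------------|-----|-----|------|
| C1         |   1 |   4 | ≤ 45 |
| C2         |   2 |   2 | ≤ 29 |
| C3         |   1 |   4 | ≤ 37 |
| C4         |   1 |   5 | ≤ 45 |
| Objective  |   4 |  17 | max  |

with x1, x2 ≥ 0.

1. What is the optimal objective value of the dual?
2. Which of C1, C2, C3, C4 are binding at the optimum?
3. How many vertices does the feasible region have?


1. 156
2. C3, C4
3. 5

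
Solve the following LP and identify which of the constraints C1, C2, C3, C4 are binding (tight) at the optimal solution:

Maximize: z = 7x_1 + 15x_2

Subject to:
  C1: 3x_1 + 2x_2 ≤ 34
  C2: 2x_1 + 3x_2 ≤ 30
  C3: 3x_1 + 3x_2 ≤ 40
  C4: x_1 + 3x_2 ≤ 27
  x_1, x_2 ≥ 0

At x_1 = 3, x_2 = 8, compute slack b - a·x for each constraint:
  C1: 34 − 25 = 9  (slack)
  C2: 30 − 30 = 0  (binding)
  C3: 40 − 33 = 7  (slack)
  C4: 27 − 27 = 0  (binding)

Optimal: x_1 = 3, x_2 = 8
Binding: C2, C4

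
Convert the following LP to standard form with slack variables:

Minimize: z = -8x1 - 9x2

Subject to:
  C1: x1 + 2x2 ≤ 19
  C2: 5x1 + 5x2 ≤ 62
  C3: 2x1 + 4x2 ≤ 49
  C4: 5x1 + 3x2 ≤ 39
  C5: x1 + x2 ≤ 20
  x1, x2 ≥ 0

min z = -8x1 - 9x2

s.t.
  x1 + 2x2 + s1 = 19
  5x1 + 5x2 + s2 = 62
  2x1 + 4x2 + s3 = 49
  5x1 + 3x2 + s4 = 39
  x1 + x2 + s5 = 20
  x1, x2, s1, s2, s3, s4, s5 ≥ 0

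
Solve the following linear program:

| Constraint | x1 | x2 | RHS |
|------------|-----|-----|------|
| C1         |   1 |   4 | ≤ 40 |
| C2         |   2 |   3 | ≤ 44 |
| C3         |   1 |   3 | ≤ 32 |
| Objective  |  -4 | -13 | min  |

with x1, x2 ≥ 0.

Evaluate the objective at each vertex of the feasible region:
  z(0, 0) = 0
  z(22, 0) = -88
  z(12, 6.667) = -134.7
  z(8, 8) = -136  ←
  z(0, 10) = -130
The minimum is at x1 = 8, x2 = 8.

x1 = 8, x2 = 8, z = -136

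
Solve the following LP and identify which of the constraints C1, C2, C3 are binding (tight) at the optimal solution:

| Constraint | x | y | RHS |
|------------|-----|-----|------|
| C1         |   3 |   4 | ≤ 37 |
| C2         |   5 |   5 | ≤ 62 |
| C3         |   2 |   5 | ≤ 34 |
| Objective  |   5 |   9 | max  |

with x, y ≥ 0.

At x = 7, y = 4, compute slack b - a·x for each constraint:
  C1: 37 − 37 = 0  (binding)
  C2: 62 − 55 = 7  (slack)
  C3: 34 − 34 = 0  (binding)

Optimal: x = 7, y = 4
Binding: C1, C3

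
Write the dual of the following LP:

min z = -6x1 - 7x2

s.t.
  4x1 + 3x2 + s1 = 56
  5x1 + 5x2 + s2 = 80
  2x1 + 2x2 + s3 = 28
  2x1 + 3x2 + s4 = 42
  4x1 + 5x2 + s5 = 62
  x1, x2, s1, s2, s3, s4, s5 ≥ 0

Primal min cᵀx s.t. Ax ≤ b, x ≥ 0  →  Dual max −bᵀy s.t. Aᵀy ≥ −c, y ≥ 0.

Maximize: z = -56y1 - 80y2 - 28y3 - 42y4 - 62y5

Subject to:
  4y1 + 5y2 + 2y3 + 2y4 + 4y5 ≥ 6
  3y1 + 5y2 + 2y3 + 3y4 + 5y5 ≥ 7
  y1, y2, y3, y4, y5 ≥ 0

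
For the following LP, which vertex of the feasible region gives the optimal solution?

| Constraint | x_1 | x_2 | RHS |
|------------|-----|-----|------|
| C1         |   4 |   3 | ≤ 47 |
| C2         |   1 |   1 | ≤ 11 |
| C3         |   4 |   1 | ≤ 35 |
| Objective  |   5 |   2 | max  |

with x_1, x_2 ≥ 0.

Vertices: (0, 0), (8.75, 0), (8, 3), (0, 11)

Evaluate the objective at each vertex of the feasible region:
  z(0, 0) = 0
  z(8.75, 0) = 43.75
  z(8, 3) = 46  ←
  z(0, 11) = 22
The maximum is at x_1 = 8, x_2 = 3.

(8, 3)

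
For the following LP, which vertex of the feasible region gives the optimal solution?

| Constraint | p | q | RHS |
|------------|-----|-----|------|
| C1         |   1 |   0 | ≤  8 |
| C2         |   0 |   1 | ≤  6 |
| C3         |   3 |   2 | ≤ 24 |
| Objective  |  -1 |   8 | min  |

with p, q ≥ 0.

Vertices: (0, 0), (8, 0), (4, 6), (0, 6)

Evaluate the objective at each vertex of the feasible region:
  z(0, 0) = 0
  z(8, 0) = -8  ←
  z(4, 6) = 44
  z(0, 6) = 48
The minimum is at p = 8, q = 0.

(8, 0)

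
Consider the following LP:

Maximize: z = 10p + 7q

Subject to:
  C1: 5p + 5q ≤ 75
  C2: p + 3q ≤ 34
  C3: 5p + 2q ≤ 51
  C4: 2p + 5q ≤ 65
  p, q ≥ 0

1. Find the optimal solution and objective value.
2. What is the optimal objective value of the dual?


1. p = 7, q = 8, z = 126
2. 126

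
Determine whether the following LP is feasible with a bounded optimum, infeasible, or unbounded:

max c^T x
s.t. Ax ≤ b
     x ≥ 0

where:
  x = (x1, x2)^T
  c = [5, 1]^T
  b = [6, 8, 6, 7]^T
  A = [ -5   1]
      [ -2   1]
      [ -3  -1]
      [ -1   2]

Unbounded (objective can increase without bound)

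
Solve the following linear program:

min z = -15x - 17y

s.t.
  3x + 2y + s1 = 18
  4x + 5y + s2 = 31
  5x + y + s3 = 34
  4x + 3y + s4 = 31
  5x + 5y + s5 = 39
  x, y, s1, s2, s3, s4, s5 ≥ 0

Evaluate the objective at each vertex of the feasible region:
  z(0, 0) = 0
  z(6, 0) = -90
  z(4, 3) = -111  ←
  z(0, 6.2) = -105.4
The minimum is at x = 4, y = 3.

x = 4, y = 3, z = -111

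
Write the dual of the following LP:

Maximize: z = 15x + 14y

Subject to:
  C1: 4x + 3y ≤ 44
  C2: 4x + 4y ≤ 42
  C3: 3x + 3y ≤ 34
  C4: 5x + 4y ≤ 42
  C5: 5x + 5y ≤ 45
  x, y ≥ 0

Primal max cᵀx s.t. Ax ≤ b, x ≥ 0  →  Dual min bᵀy s.t. Aᵀy ≥ c, y ≥ 0.

Minimize: z = 44y1 + 42y2 + 34y3 + 42y4 + 45y5

Subject to:
  4y1 + 4y2 + 3y3 + 5y4 + 5y5 ≥ 15
  3y1 + 4y2 + 3y3 + 4y4 + 5y5 ≥ 14
  y1, y2, y3, y4, y5 ≥ 0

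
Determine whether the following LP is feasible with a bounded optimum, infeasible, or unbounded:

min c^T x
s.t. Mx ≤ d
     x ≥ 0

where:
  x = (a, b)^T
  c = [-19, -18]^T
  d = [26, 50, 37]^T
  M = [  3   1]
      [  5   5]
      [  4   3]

Feasible with a bounded optimal solution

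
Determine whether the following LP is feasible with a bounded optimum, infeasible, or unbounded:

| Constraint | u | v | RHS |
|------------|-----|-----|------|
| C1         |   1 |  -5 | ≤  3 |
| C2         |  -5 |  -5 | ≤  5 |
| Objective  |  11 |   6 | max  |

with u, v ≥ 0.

Unbounded (objective can increase without bound)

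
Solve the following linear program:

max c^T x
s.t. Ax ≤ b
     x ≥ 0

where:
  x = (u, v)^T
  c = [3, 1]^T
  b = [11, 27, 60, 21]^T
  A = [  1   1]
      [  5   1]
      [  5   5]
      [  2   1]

Evaluate the objective at each vertex of the feasible region:
  z(0, 0) = 0
  z(5.4, 0) = 16.2
  z(4, 7) = 19  ←
  z(0, 11) = 11
The maximum is at u = 4, v = 7.

u = 4, v = 7, z = 19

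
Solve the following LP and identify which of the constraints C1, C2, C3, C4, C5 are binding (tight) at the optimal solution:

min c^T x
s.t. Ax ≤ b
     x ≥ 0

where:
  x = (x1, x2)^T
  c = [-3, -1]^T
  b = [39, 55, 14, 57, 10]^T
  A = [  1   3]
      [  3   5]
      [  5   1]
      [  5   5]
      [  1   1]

At x1 = 1, x2 = 9, compute slack b - a·x for each constraint:
  C1: 39 − 28 = 11  (slack)
  C2: 55 − 48 = 7  (slack)
  C3: 14 − 14 = 0  (binding)
  C4: 57 − 50 = 7  (slack)
  C5: 10 − 10 = 0  (binding)

Optimal: x1 = 1, x2 = 9
Binding: C3, C5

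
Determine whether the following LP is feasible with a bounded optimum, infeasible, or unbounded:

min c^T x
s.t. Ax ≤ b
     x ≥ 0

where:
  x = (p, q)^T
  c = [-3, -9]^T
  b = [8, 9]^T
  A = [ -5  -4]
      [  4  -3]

Unbounded (objective can decrease without bound)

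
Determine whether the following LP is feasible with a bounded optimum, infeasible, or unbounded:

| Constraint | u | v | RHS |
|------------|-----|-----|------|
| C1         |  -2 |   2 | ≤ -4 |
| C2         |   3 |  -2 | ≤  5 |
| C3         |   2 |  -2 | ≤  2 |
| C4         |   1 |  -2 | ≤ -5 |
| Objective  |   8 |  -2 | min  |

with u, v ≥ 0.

Infeasible (no feasible solution exists)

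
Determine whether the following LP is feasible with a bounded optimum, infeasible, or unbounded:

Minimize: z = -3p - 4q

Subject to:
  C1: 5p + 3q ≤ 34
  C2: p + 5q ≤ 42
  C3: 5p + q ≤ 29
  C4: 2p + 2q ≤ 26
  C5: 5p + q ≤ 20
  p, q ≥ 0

Feasible with a bounded optimal solution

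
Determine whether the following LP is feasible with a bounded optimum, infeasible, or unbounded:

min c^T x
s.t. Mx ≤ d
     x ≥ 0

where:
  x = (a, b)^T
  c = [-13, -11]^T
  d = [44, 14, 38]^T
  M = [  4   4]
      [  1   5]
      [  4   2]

Feasible with a bounded optimal solution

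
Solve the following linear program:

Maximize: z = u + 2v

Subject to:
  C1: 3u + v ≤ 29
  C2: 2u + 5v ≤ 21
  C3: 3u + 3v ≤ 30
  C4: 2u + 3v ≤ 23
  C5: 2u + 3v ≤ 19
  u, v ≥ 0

Evaluate the objective at each vertex of the feasible region:
  z(0, 0) = 0
  z(9.5, 0) = 9.5
  z(8, 1) = 10  ←
  z(0, 4.2) = 8.4
The maximum is at u = 8, v = 1.

u = 8, v = 1, z = 10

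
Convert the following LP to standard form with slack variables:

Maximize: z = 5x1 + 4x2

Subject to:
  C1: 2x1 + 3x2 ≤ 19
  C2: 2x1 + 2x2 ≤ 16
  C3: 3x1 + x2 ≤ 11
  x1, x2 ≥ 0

max z = 5x1 + 4x2

s.t.
  2x1 + 3x2 + s1 = 19
  2x1 + 2x2 + s2 = 16
  3x1 + x2 + s3 = 11
  x1, x2, s1, s2, s3 ≥ 0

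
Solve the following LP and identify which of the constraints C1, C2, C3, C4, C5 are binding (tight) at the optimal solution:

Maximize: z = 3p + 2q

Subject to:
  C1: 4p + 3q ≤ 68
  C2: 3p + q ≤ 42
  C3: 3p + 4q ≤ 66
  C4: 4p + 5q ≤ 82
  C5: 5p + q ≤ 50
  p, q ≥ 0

At p = 8, q = 10, compute slack b - a·x for each constraint:
  C1: 68 − 62 = 6  (slack)
  C2: 42 − 34 = 8  (slack)
  C3: 66 − 64 = 2  (slack)
  C4: 82 − 82 = 0  (binding)
  C5: 50 − 50 = 0  (binding)

Optimal: p = 8, q = 10
Binding: C4, C5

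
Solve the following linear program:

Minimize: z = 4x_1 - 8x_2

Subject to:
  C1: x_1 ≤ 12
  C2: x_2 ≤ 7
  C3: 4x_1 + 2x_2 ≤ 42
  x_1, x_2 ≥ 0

Evaluate the objective at each vertex of the feasible region:
  z(0, 0) = 0
  z(10.5, 0) = 42
  z(7, 7) = -28
  z(0, 7) = -56  ←
The minimum is at x_1 = 0, x_2 = 7.

x_1 = 0, x_2 = 7, z = -56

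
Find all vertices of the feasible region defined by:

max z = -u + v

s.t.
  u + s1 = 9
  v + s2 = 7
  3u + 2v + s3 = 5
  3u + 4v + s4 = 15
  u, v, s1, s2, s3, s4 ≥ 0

(0, 0), (1.667, 0), (0, 2.5)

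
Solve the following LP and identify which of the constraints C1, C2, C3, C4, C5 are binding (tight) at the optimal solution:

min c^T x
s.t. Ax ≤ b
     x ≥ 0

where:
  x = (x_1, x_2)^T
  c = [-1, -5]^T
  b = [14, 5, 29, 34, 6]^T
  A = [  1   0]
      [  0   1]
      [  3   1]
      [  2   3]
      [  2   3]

At x_1 = 0, x_2 = 2, compute slack b - a·x for each constraint:
  C1: 14 − 0 = 14  (slack)
  C2: 5 − 2 = 3  (slack)
  C3: 29 − 2 = 27  (slack)
  C4: 34 − 6 = 28  (slack)
  C5: 6 − 6 = 0  (binding)

Optimal: x_1 = 0, x_2 = 2
Binding: C5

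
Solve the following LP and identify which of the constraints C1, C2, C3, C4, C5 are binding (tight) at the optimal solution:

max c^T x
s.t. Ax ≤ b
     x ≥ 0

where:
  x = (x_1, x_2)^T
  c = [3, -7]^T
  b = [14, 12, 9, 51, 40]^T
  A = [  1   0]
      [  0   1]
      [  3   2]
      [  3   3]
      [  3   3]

At x_1 = 3, x_2 = 0, compute slack b - a·x for each constraint:
  C1: 14 − 3 = 11  (slack)
  C2: 12 − 0 = 12  (slack)
  C3: 9 − 9 = 0  (binding)
  C4: 51 − 9 = 42  (slack)
  C5: 40 − 9 = 31  (slack)

Optimal: x_1 = 3, x_2 = 0
Binding: C3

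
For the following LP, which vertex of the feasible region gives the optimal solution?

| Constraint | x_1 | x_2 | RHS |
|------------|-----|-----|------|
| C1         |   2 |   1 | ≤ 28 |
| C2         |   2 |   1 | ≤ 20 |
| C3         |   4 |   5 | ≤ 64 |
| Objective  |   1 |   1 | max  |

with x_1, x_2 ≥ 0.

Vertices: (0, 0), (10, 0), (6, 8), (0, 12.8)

Evaluate the objective at each vertex of the feasible region:
  z(0, 0) = 0
  z(10, 0) = 10
  z(6, 8) = 14  ←
  z(0, 12.8) = 12.8
The maximum is at x_1 = 6, x_2 = 8.

(6, 8)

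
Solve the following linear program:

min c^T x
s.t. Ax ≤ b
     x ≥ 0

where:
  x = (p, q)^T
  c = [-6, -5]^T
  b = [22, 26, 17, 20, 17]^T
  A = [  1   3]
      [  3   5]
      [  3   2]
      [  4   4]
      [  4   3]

Evaluate the objective at each vertex of the feasible region:
  z(0, 0) = 0
  z(4.25, 0) = -25.5
  z(2, 3) = -27  ←
  z(0, 5) = -25
The minimum is at p = 2, q = 3.

p = 2, q = 3, z = -27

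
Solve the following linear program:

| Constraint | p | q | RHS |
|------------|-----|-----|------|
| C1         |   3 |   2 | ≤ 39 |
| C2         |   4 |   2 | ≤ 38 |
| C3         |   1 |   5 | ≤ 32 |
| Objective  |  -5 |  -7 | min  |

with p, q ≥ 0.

Evaluate the objective at each vertex of the feasible region:
  z(0, 0) = 0
  z(9.5, 0) = -47.5
  z(7, 5) = -70  ←
  z(0, 6.4) = -44.8
The minimum is at p = 7, q = 5.

p = 7, q = 5, z = -70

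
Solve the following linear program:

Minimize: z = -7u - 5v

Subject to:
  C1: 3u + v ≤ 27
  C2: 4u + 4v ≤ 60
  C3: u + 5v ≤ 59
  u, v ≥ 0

Evaluate the objective at each vertex of the feasible region:
  z(0, 0) = 0
  z(9, 0) = -63
  z(6, 9) = -87  ←
  z(4, 11) = -83
  z(0, 11.8) = -59
The minimum is at u = 6, v = 9.

u = 6, v = 9, z = -87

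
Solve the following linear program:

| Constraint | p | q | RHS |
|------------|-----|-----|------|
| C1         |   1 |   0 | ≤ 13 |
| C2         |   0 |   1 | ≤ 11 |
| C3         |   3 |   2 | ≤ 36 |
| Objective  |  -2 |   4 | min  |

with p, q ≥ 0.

Evaluate the objective at each vertex of the feasible region:
  z(0, 0) = 0
  z(12, 0) = -24  ←
  z(4.667, 11) = 34.67
  z(0, 11) = 44
The minimum is at p = 12, q = 0.

p = 12, q = 0, z = -24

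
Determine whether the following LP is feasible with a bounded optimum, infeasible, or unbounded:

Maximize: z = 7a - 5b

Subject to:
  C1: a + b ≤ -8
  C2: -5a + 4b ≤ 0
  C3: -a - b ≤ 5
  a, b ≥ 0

Infeasible (no feasible solution exists)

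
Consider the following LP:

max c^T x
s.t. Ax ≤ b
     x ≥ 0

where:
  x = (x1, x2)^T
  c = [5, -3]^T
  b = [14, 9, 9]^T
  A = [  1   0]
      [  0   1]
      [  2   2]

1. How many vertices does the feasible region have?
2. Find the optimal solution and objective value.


1. 3
2. x1 = 4.5, x2 = 0, z = 22.5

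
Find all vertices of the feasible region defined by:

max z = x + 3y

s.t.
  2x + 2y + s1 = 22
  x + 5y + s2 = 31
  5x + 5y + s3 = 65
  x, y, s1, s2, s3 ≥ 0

(0, 0), (11, 0), (6, 5), (0, 6.2)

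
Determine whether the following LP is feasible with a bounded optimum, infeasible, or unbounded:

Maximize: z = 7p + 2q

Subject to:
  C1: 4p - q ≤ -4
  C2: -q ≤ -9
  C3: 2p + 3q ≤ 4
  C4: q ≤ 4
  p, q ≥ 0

Infeasible (no feasible solution exists)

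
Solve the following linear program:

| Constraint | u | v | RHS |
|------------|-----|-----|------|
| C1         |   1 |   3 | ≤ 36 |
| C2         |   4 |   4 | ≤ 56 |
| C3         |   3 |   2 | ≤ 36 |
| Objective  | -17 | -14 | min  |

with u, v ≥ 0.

Evaluate the objective at each vertex of the feasible region:
  z(0, 0) = 0
  z(12, 0) = -204
  z(8, 6) = -220  ←
  z(3, 11) = -205
  z(0, 12) = -168
The minimum is at u = 8, v = 6.

u = 8, v = 6, z = -220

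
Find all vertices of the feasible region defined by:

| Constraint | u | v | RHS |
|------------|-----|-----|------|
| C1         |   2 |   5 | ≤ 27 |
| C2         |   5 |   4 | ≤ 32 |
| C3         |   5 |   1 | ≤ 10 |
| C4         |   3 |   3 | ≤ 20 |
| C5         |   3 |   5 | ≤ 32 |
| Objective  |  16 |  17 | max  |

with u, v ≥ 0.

(0, 0), (2, 0), (1, 5), (0, 5.4)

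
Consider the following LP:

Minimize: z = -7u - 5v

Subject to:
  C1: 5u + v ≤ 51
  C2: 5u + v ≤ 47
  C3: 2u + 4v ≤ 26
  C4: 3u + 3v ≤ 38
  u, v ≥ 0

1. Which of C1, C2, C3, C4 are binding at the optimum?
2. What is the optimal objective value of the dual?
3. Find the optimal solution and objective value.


1. C2, C3
2. -73
3. u = 9, v = 2, z = -73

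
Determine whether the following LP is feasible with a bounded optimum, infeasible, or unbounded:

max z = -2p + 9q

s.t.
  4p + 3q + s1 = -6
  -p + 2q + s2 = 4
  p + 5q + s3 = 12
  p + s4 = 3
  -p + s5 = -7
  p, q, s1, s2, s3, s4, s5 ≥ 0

Infeasible (no feasible solution exists)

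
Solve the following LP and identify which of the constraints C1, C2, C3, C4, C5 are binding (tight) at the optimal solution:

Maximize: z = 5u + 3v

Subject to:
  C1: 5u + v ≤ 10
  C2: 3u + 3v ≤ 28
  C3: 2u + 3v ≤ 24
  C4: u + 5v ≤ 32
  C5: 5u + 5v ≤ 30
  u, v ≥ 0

At u = 1, v = 5, compute slack b - a·x for each constraint:
  C1: 10 − 10 = 0  (binding)
  C2: 28 − 18 = 10  (slack)
  C3: 24 − 17 = 7  (slack)
  C4: 32 − 26 = 6  (slack)
  C5: 30 − 30 = 0  (binding)

Optimal: u = 1, v = 5
Binding: C1, C5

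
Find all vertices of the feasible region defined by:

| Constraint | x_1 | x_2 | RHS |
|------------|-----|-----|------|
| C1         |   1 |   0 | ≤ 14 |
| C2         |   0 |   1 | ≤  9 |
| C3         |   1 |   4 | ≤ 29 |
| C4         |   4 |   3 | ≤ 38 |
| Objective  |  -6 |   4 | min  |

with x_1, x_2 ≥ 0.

(0, 0), (9.5, 0), (5, 6), (0, 7.25)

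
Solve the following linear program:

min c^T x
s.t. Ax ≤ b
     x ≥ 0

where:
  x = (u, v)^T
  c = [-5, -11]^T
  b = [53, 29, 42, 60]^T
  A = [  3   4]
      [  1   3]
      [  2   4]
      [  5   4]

Evaluate the objective at each vertex of the feasible region:
  z(0, 0) = 0
  z(12, 0) = -60
  z(6, 7.5) = -112.5
  z(5, 8) = -113  ←
  z(0, 9.667) = -106.3
The minimum is at u = 5, v = 8.

u = 5, v = 8, z = -113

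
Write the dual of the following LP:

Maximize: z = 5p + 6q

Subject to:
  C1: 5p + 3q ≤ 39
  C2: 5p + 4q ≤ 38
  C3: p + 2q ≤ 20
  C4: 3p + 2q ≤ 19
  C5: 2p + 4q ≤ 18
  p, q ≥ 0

Primal max cᵀx s.t. Ax ≤ b, x ≥ 0  →  Dual min bᵀy s.t. Aᵀy ≥ c, y ≥ 0.

Minimize: z = 39y1 + 38y2 + 20y3 + 19y4 + 18y5

Subject to:
  5y1 + 5y2 + y3 + 3y4 + 2y5 ≥ 5
  3y1 + 4y2 + 2y3 + 2y4 + 4y5 ≥ 6
  y1, y2, y3, y4, y5 ≥ 0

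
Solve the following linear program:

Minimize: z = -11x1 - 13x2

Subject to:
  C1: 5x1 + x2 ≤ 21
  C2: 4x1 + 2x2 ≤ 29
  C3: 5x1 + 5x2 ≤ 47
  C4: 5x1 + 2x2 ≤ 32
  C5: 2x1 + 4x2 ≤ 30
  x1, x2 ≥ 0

Evaluate the objective at each vertex of the feasible region:
  z(0, 0) = 0
  z(4.2, 0) = -46.2
  z(3, 6) = -111  ←
  z(0, 7.5) = -97.5
The minimum is at x1 = 3, x2 = 6.

x1 = 3, x2 = 6, z = -111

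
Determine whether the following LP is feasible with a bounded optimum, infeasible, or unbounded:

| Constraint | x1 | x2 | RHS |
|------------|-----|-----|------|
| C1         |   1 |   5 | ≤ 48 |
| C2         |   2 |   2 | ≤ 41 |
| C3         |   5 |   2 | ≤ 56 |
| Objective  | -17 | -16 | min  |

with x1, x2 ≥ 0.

Feasible with a bounded optimal solution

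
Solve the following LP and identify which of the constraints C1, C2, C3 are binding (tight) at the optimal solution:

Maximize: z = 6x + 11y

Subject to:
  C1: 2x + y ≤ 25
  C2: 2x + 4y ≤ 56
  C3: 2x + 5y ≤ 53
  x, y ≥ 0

At x = 9, y = 7, compute slack b - a·x for each constraint:
  C1: 25 − 25 = 0  (binding)
  C2: 56 − 46 = 10  (slack)
  C3: 53 − 53 = 0  (binding)

Optimal: x = 9, y = 7
Binding: C1, C3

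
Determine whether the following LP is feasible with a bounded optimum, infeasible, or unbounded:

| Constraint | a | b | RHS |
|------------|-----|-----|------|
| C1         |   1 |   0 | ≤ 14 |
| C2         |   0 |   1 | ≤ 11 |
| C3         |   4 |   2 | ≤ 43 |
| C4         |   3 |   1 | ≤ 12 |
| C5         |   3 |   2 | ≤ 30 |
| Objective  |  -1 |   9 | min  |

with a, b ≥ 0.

Feasible with a bounded optimal solution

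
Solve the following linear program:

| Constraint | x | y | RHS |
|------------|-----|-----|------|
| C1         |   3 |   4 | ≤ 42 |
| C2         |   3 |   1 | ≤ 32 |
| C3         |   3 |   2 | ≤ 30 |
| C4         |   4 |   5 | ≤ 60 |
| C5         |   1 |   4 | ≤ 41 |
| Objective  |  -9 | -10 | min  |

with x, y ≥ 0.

Evaluate the objective at each vertex of the feasible region:
  z(0, 0) = 0
  z(10, 0) = -90
  z(6, 6) = -114  ←
  z(0.5, 10.12) = -105.8
  z(0, 10.25) = -102.5
The minimum is at x = 6, y = 6.

x = 6, y = 6, z = -114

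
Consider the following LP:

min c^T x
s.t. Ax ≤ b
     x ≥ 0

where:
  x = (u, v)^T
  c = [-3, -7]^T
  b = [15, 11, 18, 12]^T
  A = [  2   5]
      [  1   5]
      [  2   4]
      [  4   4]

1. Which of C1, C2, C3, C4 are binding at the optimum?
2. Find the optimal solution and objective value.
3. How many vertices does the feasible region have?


1. C2, C4
2. u = 1, v = 2, z = -17
3. 4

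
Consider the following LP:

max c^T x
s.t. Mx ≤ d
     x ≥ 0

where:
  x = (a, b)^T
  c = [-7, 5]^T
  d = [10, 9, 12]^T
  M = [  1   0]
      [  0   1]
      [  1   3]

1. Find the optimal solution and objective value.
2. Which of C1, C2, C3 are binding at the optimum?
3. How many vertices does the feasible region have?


1. a = 0, b = 4, z = 20
2. C3
3. 4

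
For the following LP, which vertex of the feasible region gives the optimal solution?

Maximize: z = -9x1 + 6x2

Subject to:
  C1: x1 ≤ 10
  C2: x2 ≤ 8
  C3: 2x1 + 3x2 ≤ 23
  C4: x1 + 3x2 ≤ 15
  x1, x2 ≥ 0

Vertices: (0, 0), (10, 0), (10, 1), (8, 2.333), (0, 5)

Evaluate the objective at each vertex of the feasible region:
  z(0, 0) = 0
  z(10, 0) = -90
  z(10, 1) = -84
  z(8, 2.333) = -58
  z(0, 5) = 30  ←
The maximum is at x1 = 0, x2 = 5.

(0, 5)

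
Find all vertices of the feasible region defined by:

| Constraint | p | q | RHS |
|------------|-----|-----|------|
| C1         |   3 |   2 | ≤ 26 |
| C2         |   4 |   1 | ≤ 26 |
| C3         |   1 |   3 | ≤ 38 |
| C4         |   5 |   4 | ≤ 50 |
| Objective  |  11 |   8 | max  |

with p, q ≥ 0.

(0, 0), (6.5, 0), (5.2, 5.2), (2, 10), (0, 12.5)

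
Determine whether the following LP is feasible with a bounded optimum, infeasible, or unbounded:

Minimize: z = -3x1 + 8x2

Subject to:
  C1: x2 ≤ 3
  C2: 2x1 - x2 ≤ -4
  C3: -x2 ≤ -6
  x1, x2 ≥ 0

Infeasible (no feasible solution exists)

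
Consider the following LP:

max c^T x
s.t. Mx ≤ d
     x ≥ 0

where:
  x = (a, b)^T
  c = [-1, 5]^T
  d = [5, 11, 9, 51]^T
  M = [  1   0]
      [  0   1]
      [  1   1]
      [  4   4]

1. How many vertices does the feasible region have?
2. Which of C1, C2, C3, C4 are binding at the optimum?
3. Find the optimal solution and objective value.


1. 4
2. C3
3. a = 0, b = 9, z = 45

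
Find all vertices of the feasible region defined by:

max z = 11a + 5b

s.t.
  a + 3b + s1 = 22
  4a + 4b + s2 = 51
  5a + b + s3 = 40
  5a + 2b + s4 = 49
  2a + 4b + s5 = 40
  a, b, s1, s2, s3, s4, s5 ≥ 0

(0, 0), (8, 0), (7, 5), (0, 7.333)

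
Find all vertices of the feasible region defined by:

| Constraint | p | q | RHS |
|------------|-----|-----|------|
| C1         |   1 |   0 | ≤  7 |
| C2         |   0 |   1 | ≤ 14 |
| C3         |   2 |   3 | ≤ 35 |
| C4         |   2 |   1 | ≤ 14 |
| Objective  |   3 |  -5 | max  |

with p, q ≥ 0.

(0, 0), (7, 0), (1.75, 10.5), (0, 11.67)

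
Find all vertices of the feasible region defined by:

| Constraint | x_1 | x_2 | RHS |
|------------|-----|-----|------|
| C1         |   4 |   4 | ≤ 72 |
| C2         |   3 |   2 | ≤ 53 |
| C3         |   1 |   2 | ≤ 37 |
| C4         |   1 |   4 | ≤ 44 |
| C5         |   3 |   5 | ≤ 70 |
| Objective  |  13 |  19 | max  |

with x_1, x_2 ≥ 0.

(0, 0), (17.67, 0), (17, 1), (10, 8), (8.571, 8.857), (0, 11)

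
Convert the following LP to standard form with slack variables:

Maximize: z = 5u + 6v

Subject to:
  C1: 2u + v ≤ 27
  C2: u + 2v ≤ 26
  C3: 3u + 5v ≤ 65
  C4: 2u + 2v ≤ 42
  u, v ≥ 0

max z = 5u + 6v

s.t.
  2u + v + s1 = 27
  u + 2v + s2 = 26
  3u + 5v + s3 = 65
  2u + 2v + s4 = 42
  u, v, s1, s2, s3, s4 ≥ 0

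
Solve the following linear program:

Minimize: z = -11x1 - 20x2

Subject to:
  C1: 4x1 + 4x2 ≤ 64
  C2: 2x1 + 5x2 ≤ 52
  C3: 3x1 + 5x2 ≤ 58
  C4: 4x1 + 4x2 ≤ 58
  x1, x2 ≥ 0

Evaluate the objective at each vertex of the feasible region:
  z(0, 0) = 0
  z(14.5, 0) = -159.5
  z(7.25, 7.25) = -224.8
  z(6, 8) = -226  ←
  z(0, 10.4) = -208
The minimum is at x1 = 6, x2 = 8.

x1 = 6, x2 = 8, z = -226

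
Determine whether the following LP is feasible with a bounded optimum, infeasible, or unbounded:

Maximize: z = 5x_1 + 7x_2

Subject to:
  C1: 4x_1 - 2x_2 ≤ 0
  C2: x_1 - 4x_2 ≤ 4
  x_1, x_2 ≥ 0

Unbounded (objective can increase without bound)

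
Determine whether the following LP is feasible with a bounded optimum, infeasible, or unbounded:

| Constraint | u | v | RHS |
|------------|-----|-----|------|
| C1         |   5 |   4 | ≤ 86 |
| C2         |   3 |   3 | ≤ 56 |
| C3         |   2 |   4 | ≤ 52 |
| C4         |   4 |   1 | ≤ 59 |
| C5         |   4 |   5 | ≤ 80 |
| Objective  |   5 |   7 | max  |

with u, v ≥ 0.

Feasible with a bounded optimal solution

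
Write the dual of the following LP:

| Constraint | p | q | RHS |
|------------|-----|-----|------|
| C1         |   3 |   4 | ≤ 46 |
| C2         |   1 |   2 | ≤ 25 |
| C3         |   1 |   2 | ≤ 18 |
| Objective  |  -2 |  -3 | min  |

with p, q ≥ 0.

Primal min cᵀx s.t. Ax ≤ b, x ≥ 0  →  Dual max −bᵀy s.t. Aᵀy ≥ −c, y ≥ 0.

Maximize: z = -46y1 - 25y2 - 18y3

Subject to:
  3y1 + y2 + y3 ≥ 2
  4y1 + 2y2 + 2y3 ≥ 3
  y1, y2, y3 ≥ 0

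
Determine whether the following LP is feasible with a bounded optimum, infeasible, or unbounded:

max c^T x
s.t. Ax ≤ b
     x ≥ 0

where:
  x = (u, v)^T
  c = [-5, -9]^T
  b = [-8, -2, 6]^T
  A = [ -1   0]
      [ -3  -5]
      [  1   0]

Infeasible (no feasible solution exists)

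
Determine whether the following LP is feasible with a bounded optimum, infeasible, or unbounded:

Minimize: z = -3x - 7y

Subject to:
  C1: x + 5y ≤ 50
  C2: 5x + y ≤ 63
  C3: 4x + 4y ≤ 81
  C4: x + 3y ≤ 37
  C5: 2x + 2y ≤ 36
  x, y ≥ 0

Feasible with a bounded optimal solution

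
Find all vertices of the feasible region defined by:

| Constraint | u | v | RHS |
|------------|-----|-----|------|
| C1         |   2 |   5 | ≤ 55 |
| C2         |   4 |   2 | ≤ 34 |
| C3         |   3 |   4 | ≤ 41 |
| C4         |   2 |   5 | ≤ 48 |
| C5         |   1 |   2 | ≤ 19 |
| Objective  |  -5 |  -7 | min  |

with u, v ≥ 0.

(0, 0), (8.5, 0), (5.4, 6.2), (3, 8), (0, 9.5)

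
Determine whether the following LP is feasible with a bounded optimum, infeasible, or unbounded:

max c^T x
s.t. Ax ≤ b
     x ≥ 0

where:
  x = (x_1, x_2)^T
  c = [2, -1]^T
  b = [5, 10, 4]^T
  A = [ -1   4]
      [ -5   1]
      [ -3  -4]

Unbounded (objective can increase without bound)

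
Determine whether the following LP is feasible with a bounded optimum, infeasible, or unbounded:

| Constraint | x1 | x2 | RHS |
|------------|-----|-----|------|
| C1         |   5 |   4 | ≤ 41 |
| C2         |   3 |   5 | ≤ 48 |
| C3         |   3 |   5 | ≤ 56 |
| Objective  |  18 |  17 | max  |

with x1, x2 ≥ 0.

Feasible with a bounded optimal solution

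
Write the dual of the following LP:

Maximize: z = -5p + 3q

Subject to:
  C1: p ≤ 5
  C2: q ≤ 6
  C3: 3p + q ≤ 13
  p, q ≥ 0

Primal max cᵀx s.t. Ax ≤ b, x ≥ 0  →  Dual min bᵀy s.t. Aᵀy ≥ c, y ≥ 0.

Minimize: z = 5y1 + 6y2 + 13y3

Subject to:
  y1 + 3y3 ≥ -5
  y2 + y3 ≥ 3
  y1, y2, y3 ≥ 0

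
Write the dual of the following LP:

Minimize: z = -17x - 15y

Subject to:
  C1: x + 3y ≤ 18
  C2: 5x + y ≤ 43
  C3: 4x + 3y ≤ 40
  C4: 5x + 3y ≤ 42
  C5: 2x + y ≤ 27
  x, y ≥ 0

Primal min cᵀx s.t. Ax ≤ b, x ≥ 0  →  Dual max −bᵀy s.t. Aᵀy ≥ −c, y ≥ 0.

Maximize: z = -18y1 - 43y2 - 40y3 - 42y4 - 27y5

Subject to:
  y1 + 5y2 + 4y3 + 5y4 + 2y5 ≥ 17
  3y1 + y2 + 3y3 + 3y4 + y5 ≥ 15
  y1, y2, y3, y4, y5 ≥ 0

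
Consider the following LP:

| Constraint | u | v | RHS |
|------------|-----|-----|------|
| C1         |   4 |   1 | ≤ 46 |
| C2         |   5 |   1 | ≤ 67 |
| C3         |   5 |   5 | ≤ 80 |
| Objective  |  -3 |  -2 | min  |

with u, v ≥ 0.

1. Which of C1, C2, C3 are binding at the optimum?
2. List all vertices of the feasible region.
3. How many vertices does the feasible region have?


1. C1, C3
2. (0, 0), (11.5, 0), (10, 6), (0, 16)
3. 4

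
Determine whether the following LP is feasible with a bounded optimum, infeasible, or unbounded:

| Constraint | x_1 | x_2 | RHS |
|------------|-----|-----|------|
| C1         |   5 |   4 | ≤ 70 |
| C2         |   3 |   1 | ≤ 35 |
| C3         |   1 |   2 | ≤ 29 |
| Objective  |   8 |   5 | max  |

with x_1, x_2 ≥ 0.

Feasible with a bounded optimal solution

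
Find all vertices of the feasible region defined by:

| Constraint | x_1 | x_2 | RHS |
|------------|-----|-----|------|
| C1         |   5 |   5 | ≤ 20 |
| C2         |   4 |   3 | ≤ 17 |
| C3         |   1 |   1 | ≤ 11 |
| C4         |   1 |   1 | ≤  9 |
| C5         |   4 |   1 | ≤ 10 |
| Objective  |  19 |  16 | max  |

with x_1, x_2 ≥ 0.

(0, 0), (2.5, 0), (2, 2), (0, 4)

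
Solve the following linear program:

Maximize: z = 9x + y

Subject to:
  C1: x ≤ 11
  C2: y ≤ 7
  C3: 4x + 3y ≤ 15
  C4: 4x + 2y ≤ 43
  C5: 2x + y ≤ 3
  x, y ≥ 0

Evaluate the objective at each vertex of the feasible region:
  z(0, 0) = 0
  z(1.5, 0) = 13.5  ←
  z(0, 3) = 3
The maximum is at x = 1.5, y = 0.

x = 1.5, y = 0, z = 13.5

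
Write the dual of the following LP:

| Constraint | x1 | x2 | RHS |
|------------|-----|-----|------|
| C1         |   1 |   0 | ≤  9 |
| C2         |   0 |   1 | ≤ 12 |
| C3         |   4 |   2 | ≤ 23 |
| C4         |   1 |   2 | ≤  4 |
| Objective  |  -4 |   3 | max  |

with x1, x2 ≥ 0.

Primal max cᵀx s.t. Ax ≤ b, x ≥ 0  →  Dual min bᵀy s.t. Aᵀy ≥ c, y ≥ 0.

Minimize: z = 9y1 + 12y2 + 23y3 + 4y4

Subject to:
  y1 + 4y3 + y4 ≥ -4
  y2 + 2y3 + 2y4 ≥ 3
  y1, y2, y3, y4 ≥ 0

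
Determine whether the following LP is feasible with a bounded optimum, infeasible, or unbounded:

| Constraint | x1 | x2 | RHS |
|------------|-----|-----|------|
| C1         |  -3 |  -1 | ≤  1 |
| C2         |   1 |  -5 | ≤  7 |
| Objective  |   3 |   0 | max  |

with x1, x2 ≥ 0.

Unbounded (objective can increase without bound)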